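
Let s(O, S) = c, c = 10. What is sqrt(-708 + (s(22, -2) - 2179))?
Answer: I*sqrt(2877) ≈ 53.638*I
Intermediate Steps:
s(O, S) = 10
sqrt(-708 + (s(22, -2) - 2179)) = sqrt(-708 + (10 - 2179)) = sqrt(-708 - 2169) = sqrt(-2877) = I*sqrt(2877)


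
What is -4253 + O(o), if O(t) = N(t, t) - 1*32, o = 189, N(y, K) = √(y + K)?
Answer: -4285 + 3*√42 ≈ -4265.6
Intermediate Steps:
N(y, K) = √(K + y)
O(t) = -32 + √2*√t (O(t) = √(t + t) - 1*32 = √(2*t) - 32 = √2*√t - 32 = -32 + √2*√t)
-4253 + O(o) = -4253 + (-32 + √2*√189) = -4253 + (-32 + √2*(3*√21)) = -4253 + (-32 + 3*√42) = -4285 + 3*√42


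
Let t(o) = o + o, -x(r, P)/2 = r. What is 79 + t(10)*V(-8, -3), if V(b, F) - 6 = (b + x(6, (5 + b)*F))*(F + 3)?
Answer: 199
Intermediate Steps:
x(r, P) = -2*r
t(o) = 2*o
V(b, F) = 6 + (-12 + b)*(3 + F) (V(b, F) = 6 + (b - 2*6)*(F + 3) = 6 + (b - 12)*(3 + F) = 6 + (-12 + b)*(3 + F))
79 + t(10)*V(-8, -3) = 79 + (2*10)*(-30 - 12*(-3) + 3*(-8) - 3*(-8)) = 79 + 20*(-30 + 36 - 24 + 24) = 79 + 20*6 = 79 + 120 = 199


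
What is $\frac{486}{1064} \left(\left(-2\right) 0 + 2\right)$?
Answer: $\frac{243}{266} \approx 0.91353$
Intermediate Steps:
$\frac{486}{1064} \left(\left(-2\right) 0 + 2\right) = 486 \cdot \frac{1}{1064} \left(0 + 2\right) = \frac{243}{532} \cdot 2 = \frac{243}{266}$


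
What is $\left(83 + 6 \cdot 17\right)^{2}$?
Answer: $34225$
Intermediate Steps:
$\left(83 + 6 \cdot 17\right)^{2} = \left(83 + 102\right)^{2} = 185^{2} = 34225$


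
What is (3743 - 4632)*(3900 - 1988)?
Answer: -1699768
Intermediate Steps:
(3743 - 4632)*(3900 - 1988) = -889*1912 = -1699768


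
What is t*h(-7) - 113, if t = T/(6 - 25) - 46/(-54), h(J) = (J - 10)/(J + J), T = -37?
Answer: -393577/3591 ≈ -109.60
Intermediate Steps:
h(J) = (-10 + J)/(2*J) (h(J) = (-10 + J)/((2*J)) = (-10 + J)*(1/(2*J)) = (-10 + J)/(2*J))
t = 1436/513 (t = -37/(6 - 25) - 46/(-54) = -37/(-19) - 46*(-1/54) = -37*(-1/19) + 23/27 = 37/19 + 23/27 = 1436/513 ≈ 2.7992)
t*h(-7) - 113 = 1436*((½)*(-10 - 7)/(-7))/513 - 113 = 1436*((½)*(-⅐)*(-17))/513 - 113 = (1436/513)*(17/14) - 113 = 12206/3591 - 113 = -393577/3591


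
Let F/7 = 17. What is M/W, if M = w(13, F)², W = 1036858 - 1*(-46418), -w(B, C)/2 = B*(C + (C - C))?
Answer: 2393209/270819 ≈ 8.8369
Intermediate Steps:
F = 119 (F = 7*17 = 119)
w(B, C) = -2*B*C (w(B, C) = -2*B*(C + (C - C)) = -2*B*(C + 0) = -2*B*C)
W = 1083276 (W = 1036858 + 46418 = 1083276)
M = 9572836 (M = (-2*13*119)² = (-3094)² = 9572836)
M/W = 9572836/1083276 = 9572836*(1/1083276) = 2393209/270819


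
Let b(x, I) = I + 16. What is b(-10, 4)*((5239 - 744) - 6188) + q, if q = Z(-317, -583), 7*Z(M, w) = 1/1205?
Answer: -285609099/8435 ≈ -33860.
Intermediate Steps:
Z(M, w) = 1/8435 (Z(M, w) = (⅐)/1205 = (⅐)*(1/1205) = 1/8435)
b(x, I) = 16 + I
q = 1/8435 ≈ 0.00011855
b(-10, 4)*((5239 - 744) - 6188) + q = (16 + 4)*((5239 - 744) - 6188) + 1/8435 = 20*(4495 - 6188) + 1/8435 = 20*(-1693) + 1/8435 = -33860 + 1/8435 = -285609099/8435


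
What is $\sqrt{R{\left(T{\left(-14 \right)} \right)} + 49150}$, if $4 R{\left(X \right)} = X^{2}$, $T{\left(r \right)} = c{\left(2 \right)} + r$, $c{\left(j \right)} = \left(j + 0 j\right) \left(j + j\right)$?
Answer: $\sqrt{49159} \approx 221.72$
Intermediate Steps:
$c{\left(j \right)} = 2 j^{2}$ ($c{\left(j \right)} = \left(j + 0\right) 2 j = j 2 j = 2 j^{2}$)
$T{\left(r \right)} = 8 + r$ ($T{\left(r \right)} = 2 \cdot 2^{2} + r = 2 \cdot 4 + r = 8 + r$)
$R{\left(X \right)} = \frac{X^{2}}{4}$
$\sqrt{R{\left(T{\left(-14 \right)} \right)} + 49150} = \sqrt{\frac{\left(8 - 14\right)^{2}}{4} + 49150} = \sqrt{\frac{\left(-6\right)^{2}}{4} + 49150} = \sqrt{\frac{1}{4} \cdot 36 + 49150} = \sqrt{9 + 49150} = \sqrt{49159}$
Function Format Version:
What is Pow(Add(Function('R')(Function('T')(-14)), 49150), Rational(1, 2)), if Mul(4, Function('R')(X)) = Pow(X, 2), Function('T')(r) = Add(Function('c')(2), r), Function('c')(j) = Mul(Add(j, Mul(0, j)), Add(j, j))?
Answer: Pow(49159, Rational(1, 2)) ≈ 221.72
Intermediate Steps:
Function('c')(j) = Mul(2, Pow(j, 2)) (Function('c')(j) = Mul(Add(j, 0), Mul(2, j)) = Mul(j, Mul(2, j)) = Mul(2, Pow(j, 2)))
Function('T')(r) = Add(8, r) (Function('T')(r) = Add(Mul(2, Pow(2, 2)), r) = Add(Mul(2, 4), r) = Add(8, r))
Function('R')(X) = Mul(Rational(1, 4), Pow(X, 2))
Pow(Add(Function('R')(Function('T')(-14)), 49150), Rational(1, 2)) = Pow(Add(Mul(Rational(1, 4), Pow(Add(8, -14), 2)), 49150), Rational(1, 2)) = Pow(Add(Mul(Rational(1, 4), Pow(-6, 2)), 49150), Rational(1, 2)) = Pow(Add(Mul(Rational(1, 4), 36), 49150), Rational(1, 2)) = Pow(Add(9, 49150), Rational(1, 2)) = Pow(49159, Rational(1, 2))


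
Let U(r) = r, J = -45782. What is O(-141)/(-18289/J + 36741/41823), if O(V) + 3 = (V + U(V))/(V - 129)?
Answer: -6240635984/4078295515 ≈ -1.5302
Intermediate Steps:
O(V) = -3 + 2*V/(-129 + V) (O(V) = -3 + (V + V)/(V - 129) = -3 + (2*V)/(-129 + V) = -3 + 2*V/(-129 + V))
O(-141)/(-18289/J + 36741/41823) = ((387 - 1*(-141))/(-129 - 141))/(-18289/(-45782) + 36741/41823) = ((387 + 141)/(-270))/(-18289*(-1/45782) + 36741*(1/41823)) = (-1/270*528)/(18289/45782 + 12247/13941) = -88/(45*815659103/638246862) = -88/45*638246862/815659103 = -6240635984/4078295515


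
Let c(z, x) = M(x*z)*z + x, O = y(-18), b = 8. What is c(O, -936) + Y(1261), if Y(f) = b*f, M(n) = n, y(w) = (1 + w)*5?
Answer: -6753448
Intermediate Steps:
y(w) = 5 + 5*w
O = -85 (O = 5 + 5*(-18) = 5 - 90 = -85)
Y(f) = 8*f
c(z, x) = x + x*z**2 (c(z, x) = (x*z)*z + x = x*z**2 + x = x + x*z**2)
c(O, -936) + Y(1261) = -936*(1 + (-85)**2) + 8*1261 = -936*(1 + 7225) + 10088 = -936*7226 + 10088 = -6763536 + 10088 = -6753448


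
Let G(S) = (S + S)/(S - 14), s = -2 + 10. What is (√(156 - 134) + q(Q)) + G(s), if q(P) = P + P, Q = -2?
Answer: -20/3 + √22 ≈ -1.9763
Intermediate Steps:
s = 8
G(S) = 2*S/(-14 + S) (G(S) = (2*S)/(-14 + S) = 2*S/(-14 + S))
q(P) = 2*P
(√(156 - 134) + q(Q)) + G(s) = (√(156 - 134) + 2*(-2)) + 2*8/(-14 + 8) = (√22 - 4) + 2*8/(-6) = (-4 + √22) + 2*8*(-⅙) = (-4 + √22) - 8/3 = -20/3 + √22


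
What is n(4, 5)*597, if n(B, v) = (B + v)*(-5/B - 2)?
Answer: -69849/4 ≈ -17462.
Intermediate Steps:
n(B, v) = (-2 - 5/B)*(B + v) (n(B, v) = (B + v)*(-2 - 5/B) = (-2 - 5/B)*(B + v))
n(4, 5)*597 = (-5 - 2*4 - 2*5 - 5*5/4)*597 = (-5 - 8 - 10 - 5*5*1/4)*597 = (-5 - 8 - 10 - 25/4)*597 = -117/4*597 = -69849/4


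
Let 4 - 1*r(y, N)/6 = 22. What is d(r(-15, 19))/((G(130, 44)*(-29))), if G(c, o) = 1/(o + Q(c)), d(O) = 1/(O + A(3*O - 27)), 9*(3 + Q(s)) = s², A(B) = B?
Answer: 17269/119799 ≈ 0.14415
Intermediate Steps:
r(y, N) = -108 (r(y, N) = 24 - 6*22 = 24 - 132 = -108)
Q(s) = -3 + s²/9
d(O) = 1/(-27 + 4*O) (d(O) = 1/(O + (3*O - 27)) = 1/(O + (-27 + 3*O)) = 1/(-27 + 4*O))
G(c, o) = 1/(-3 + o + c²/9) (G(c, o) = 1/(o + (-3 + c²/9)) = 1/(-3 + o + c²/9))
d(r(-15, 19))/((G(130, 44)*(-29))) = 1/((-27 + 4*(-108))*(((9/(-27 + 130² + 9*44))*(-29)))) = 1/((-27 - 432)*(((9/(-27 + 16900 + 396))*(-29)))) = 1/((-459)*(((9/17269)*(-29)))) = -1/(459*((9*(1/17269))*(-29))) = -1/(459*((9/17269)*(-29))) = -1/(459*(-261/17269)) = -1/459*(-17269/261) = 17269/119799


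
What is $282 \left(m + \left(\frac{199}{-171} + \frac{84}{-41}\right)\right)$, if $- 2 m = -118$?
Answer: $\frac{36765844}{2337} \approx 15732.0$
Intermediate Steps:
$m = 59$ ($m = \left(- \frac{1}{2}\right) \left(-118\right) = 59$)
$282 \left(m + \left(\frac{199}{-171} + \frac{84}{-41}\right)\right) = 282 \left(59 + \left(\frac{199}{-171} + \frac{84}{-41}\right)\right) = 282 \left(59 + \left(199 \left(- \frac{1}{171}\right) + 84 \left(- \frac{1}{41}\right)\right)\right) = 282 \left(59 - \frac{22523}{7011}\right) = 282 \cdot \frac{391126}{7011} = \frac{36765844}{2337}$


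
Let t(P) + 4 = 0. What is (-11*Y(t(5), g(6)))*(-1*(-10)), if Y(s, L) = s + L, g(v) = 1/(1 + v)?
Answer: 2970/7 ≈ 424.29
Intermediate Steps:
t(P) = -4 (t(P) = -4 + 0 = -4)
Y(s, L) = L + s
(-11*Y(t(5), g(6)))*(-1*(-10)) = (-11*(1/(1 + 6) - 4))*(-1*(-10)) = -11*(1/7 - 4)*10 = -11*(⅐ - 4)*10 = -11*(-27/7)*10 = (297/7)*10 = 2970/7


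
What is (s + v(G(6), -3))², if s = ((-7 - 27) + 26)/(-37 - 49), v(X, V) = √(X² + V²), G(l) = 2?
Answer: 24053/1849 + 8*√13/43 ≈ 13.679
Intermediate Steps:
v(X, V) = √(V² + X²)
s = 4/43 (s = (-34 + 26)/(-86) = -8*(-1/86) = 4/43 ≈ 0.093023)
(s + v(G(6), -3))² = (4/43 + √((-3)² + 2²))² = (4/43 + √(9 + 4))² = (4/43 + √13)²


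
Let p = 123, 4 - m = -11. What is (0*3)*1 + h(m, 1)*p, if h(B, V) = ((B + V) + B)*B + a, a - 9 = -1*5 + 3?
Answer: 58056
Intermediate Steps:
a = 7 (a = 9 + (-1*5 + 3) = 9 + (-5 + 3) = 9 - 2 = 7)
m = 15 (m = 4 - 1*(-11) = 4 + 11 = 15)
h(B, V) = 7 + B*(V + 2*B) (h(B, V) = ((B + V) + B)*B + 7 = (V + 2*B)*B + 7 = B*(V + 2*B) + 7 = 7 + B*(V + 2*B))
(0*3)*1 + h(m, 1)*p = (0*3)*1 + (7 + 2*15² + 15*1)*123 = 0*1 + (7 + 2*225 + 15)*123 = 0 + (7 + 450 + 15)*123 = 0 + 472*123 = 0 + 58056 = 58056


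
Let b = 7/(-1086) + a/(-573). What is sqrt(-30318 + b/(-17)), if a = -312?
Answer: I*sqrt(376986006510546246)/3526242 ≈ 174.12*I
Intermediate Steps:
b = 111607/207426 (b = 7/(-1086) - 312/(-573) = 7*(-1/1086) - 312*(-1/573) = -7/1086 + 104/191 = 111607/207426 ≈ 0.53806)
sqrt(-30318 + b/(-17)) = sqrt(-30318 + (111607/207426)/(-17)) = sqrt(-30318 + (111607/207426)*(-1/17)) = sqrt(-30318 - 111607/3526242) = sqrt(-106908716563/3526242) = I*sqrt(376986006510546246)/3526242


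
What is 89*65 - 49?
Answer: 5736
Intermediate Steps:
89*65 - 49 = 5785 - 49 = 5736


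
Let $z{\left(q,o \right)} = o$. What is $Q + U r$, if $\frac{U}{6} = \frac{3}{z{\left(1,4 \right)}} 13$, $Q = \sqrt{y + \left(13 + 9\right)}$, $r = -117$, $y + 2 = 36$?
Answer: $- \frac{13689}{2} + 2 \sqrt{14} \approx -6837.0$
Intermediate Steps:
$y = 34$ ($y = -2 + 36 = 34$)
$Q = 2 \sqrt{14}$ ($Q = \sqrt{34 + \left(13 + 9\right)} = \sqrt{34 + 22} = \sqrt{56} = 2 \sqrt{14} \approx 7.4833$)
$U = \frac{117}{2}$ ($U = 6 \cdot \frac{3}{4} \cdot 13 = 6 \cdot \frac{39}{4} = \frac{117}{2} \approx 58.5$)
$Q + U r = 2 \sqrt{14} + \frac{117}{2} \left(-117\right) = 2 \sqrt{14} - \frac{13689}{2} = - \frac{13689}{2} + 2 \sqrt{14}$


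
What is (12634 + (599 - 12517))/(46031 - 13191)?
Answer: 179/8210 ≈ 0.021803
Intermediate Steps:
(12634 + (599 - 12517))/(46031 - 13191) = (12634 - 11918)/32840 = 716*(1/32840) = 179/8210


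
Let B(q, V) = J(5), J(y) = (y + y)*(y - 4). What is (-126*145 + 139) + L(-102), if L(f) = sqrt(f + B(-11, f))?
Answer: -18131 + 2*I*sqrt(23) ≈ -18131.0 + 9.5917*I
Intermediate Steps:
J(y) = 2*y*(-4 + y) (J(y) = (2*y)*(-4 + y) = 2*y*(-4 + y))
B(q, V) = 10 (B(q, V) = 2*5*(-4 + 5) = 2*5*1 = 10)
L(f) = sqrt(10 + f) (L(f) = sqrt(f + 10) = sqrt(10 + f))
(-126*145 + 139) + L(-102) = (-126*145 + 139) + sqrt(10 - 102) = (-18270 + 139) + sqrt(-92) = -18131 + 2*I*sqrt(23)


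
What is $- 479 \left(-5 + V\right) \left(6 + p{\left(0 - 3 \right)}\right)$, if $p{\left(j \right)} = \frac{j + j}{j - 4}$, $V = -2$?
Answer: $22992$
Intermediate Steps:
$p{\left(j \right)} = \frac{2 j}{-4 + j}$
$- 479 \left(-5 + V\right) \left(6 + p{\left(0 - 3 \right)}\right) = - 479 \left(-5 - 2\right) \left(6 + \frac{2 \left(0 - 3\right)}{-4 + \left(0 - 3\right)}\right) = - 479 \left(- 7 \left(6 + 2 \left(-3\right) \frac{1}{-4 - 3}\right)\right) = - 479 \left(- 7 \left(6 + 2 \left(-3\right) \frac{1}{-7}\right)\right) = - 479 \left(- 7 \left(6 + 2 \left(-3\right) \left(- \frac{1}{7}\right)\right)\right) = - 479 \left(- 7 \left(6 + \frac{6}{7}\right)\right) = - 479 \left(\left(-7\right) \frac{48}{7}\right) = \left(-479\right) \left(-48\right) = 22992$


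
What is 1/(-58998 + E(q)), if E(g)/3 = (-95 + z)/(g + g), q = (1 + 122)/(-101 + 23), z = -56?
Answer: -41/2413029 ≈ -1.6991e-5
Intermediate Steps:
q = -41/26 (q = 123/(-78) = 123*(-1/78) = -41/26 ≈ -1.5769)
E(g) = -453/(2*g) (E(g) = 3*((-95 - 56)/(g + g)) = 3*(-151*1/(2*g)) = 3*(-151/(2*g)) = -453/(2*g))
1/(-58998 + E(q)) = 1/(-58998 - 453/(2*(-41/26))) = 1/(-58998 - 453/2*(-26/41)) = 1/(-58998 + 5889/41) = 1/(-2413029/41) = -41/2413029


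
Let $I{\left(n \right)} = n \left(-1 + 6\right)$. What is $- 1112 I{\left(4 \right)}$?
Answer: $-22240$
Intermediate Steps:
$I{\left(n \right)} = 5 n$ ($I{\left(n \right)} = n 5 = 5 n$)
$- 1112 I{\left(4 \right)} = - 1112 \cdot 5 \cdot 4 = \left(-1112\right) 20 = -22240$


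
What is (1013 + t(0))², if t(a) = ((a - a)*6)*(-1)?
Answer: 1026169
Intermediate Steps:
t(a) = 0 (t(a) = (0*6)*(-1) = 0*(-1) = 0)
(1013 + t(0))² = (1013 + 0)² = 1013² = 1026169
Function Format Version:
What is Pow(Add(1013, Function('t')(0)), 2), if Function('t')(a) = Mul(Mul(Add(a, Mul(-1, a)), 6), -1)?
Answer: 1026169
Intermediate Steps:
Function('t')(a) = 0 (Function('t')(a) = Mul(Mul(0, 6), -1) = Mul(0, -1) = 0)
Pow(Add(1013, Function('t')(0)), 2) = Pow(Add(1013, 0), 2) = Pow(1013, 2) = 1026169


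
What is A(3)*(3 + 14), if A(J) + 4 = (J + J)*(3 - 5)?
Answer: -272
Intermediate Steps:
A(J) = -4 - 4*J (A(J) = -4 + (J + J)*(3 - 5) = -4 + (2*J)*(-2) = -4 - 4*J)
A(3)*(3 + 14) = (-4 - 4*3)*(3 + 14) = (-4 - 12)*17 = -16*17 = -272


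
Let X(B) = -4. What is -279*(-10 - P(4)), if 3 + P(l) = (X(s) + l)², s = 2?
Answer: 1953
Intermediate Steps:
P(l) = -3 + (-4 + l)²
-279*(-10 - P(4)) = -279*(-10 - (-3 + (-4 + 4)²)) = -279*(-10 - (-3 + 0²)) = -279*(-10 - (-3 + 0)) = -279*(-10 - 1*(-3)) = -279*(-10 + 3) = -279*(-7) = 1953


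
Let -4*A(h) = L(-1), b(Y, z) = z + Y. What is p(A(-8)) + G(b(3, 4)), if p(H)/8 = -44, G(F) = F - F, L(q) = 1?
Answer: -352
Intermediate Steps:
b(Y, z) = Y + z
A(h) = -1/4 (A(h) = -1/4*1 = -1/4)
G(F) = 0
p(H) = -352 (p(H) = 8*(-44) = -352)
p(A(-8)) + G(b(3, 4)) = -352 + 0 = -352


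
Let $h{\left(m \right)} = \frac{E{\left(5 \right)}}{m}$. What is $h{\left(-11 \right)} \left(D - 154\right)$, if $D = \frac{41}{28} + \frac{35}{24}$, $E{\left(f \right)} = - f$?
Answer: $- \frac{126905}{1848} \approx -68.672$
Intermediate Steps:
$D = \frac{491}{168}$ ($D = 41 \cdot \frac{1}{28} + 35 \cdot \frac{1}{24} = \frac{41}{28} + \frac{35}{24} = \frac{491}{168} \approx 2.9226$)
$h{\left(m \right)} = - \frac{5}{m}$ ($h{\left(m \right)} = \frac{\left(-1\right) 5}{m} = - \frac{5}{m}$)
$h{\left(-11 \right)} \left(D - 154\right) = - \frac{5}{-11} \left(\frac{491}{168} - 154\right) = \left(-5\right) \left(- \frac{1}{11}\right) \left(- \frac{25381}{168}\right) = \frac{5}{11} \left(- \frac{25381}{168}\right) = - \frac{126905}{1848}$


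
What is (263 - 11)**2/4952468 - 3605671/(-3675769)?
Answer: 4522599070151/4551032086973 ≈ 0.99375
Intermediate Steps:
(263 - 11)**2/4952468 - 3605671/(-3675769) = 252**2*(1/4952468) - 3605671*(-1/3675769) = 63504*(1/4952468) + 3605671/3675769 = 15876/1238117 + 3605671/3675769 = 4522599070151/4551032086973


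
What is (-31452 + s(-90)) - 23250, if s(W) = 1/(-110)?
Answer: -6017221/110 ≈ -54702.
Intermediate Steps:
s(W) = -1/110
(-31452 + s(-90)) - 23250 = (-31452 - 1/110) - 23250 = -3459721/110 - 23250 = -6017221/110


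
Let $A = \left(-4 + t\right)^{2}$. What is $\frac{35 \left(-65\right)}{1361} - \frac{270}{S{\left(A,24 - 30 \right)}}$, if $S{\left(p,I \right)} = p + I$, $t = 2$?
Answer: $\frac{181460}{1361} \approx 133.33$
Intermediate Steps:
$A = 4$ ($A = \left(-4 + 2\right)^{2} = \left(-2\right)^{2} = 4$)
$S{\left(p,I \right)} = I + p$
$\frac{35 \left(-65\right)}{1361} - \frac{270}{S{\left(A,24 - 30 \right)}} = \frac{35 \left(-65\right)}{1361} - \frac{270}{\left(24 - 30\right) + 4} = \left(-2275\right) \frac{1}{1361} - \frac{270}{-6 + 4} = - \frac{2275}{1361} - \frac{270}{-2} = - \frac{2275}{1361} - -135 = - \frac{2275}{1361} + 135 = \frac{181460}{1361}$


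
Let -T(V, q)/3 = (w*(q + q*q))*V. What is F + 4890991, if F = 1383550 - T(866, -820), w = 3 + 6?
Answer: 15709158101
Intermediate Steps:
w = 9
T(V, q) = -3*V*(9*q + 9*q²) (T(V, q) = -3*9*(q + q*q)*V = -3*9*(q + q²)*V = -3*(9*q + 9*q²)*V = -3*V*(9*q + 9*q²))
F = 15704267110 (F = 1383550 - (-27)*866*(-820)*(1 - 820) = 1383550 - (-27)*866*(-820)*(-819) = 1383550 - 1*(-15702883560) = 1383550 + 15702883560 = 15704267110)
F + 4890991 = 15704267110 + 4890991 = 15709158101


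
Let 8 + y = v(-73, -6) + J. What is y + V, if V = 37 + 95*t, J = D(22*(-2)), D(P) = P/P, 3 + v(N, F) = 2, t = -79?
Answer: -7476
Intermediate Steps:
v(N, F) = -1 (v(N, F) = -3 + 2 = -1)
D(P) = 1
J = 1
V = -7468 (V = 37 + 95*(-79) = 37 - 7505 = -7468)
y = -8 (y = -8 + (-1 + 1) = -8 + 0 = -8)
y + V = -8 - 7468 = -7476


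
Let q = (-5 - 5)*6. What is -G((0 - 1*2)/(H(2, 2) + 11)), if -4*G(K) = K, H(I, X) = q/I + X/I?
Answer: 1/36 ≈ 0.027778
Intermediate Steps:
q = -60 (q = -10*6 = -60)
H(I, X) = -60/I + X/I
G(K) = -K/4
-G((0 - 1*2)/(H(2, 2) + 11)) = -(-1)*(0 - 1*2)/((-60 + 2)/2 + 11)/4 = -(-1)*(0 - 2)/((½)*(-58) + 11)/4 = -(-1)*-2/(-29 + 11)/4 = -(-1)*-2/(-18)/4 = -(-1)*(-1/18*(-2))/4 = -(-1)/(4*9) = -1*(-1/36) = 1/36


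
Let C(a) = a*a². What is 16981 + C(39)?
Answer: 76300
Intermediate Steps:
C(a) = a³
16981 + C(39) = 16981 + 39³ = 16981 + 59319 = 76300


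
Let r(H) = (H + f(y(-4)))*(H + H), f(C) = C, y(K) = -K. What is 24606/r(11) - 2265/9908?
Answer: 40508133/544940 ≈ 74.335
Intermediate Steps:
r(H) = 2*H*(4 + H) (r(H) = (H - 1*(-4))*(H + H) = (H + 4)*(2*H) = (4 + H)*(2*H) = 2*H*(4 + H))
24606/r(11) - 2265/9908 = 24606/((2*11*(4 + 11))) - 2265/9908 = 24606/((2*11*15)) - 2265*1/9908 = 24606/330 - 2265/9908 = 24606*(1/330) - 2265/9908 = 4101/55 - 2265/9908 = 40508133/544940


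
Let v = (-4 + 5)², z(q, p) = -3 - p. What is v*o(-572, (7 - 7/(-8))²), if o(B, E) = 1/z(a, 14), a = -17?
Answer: -1/17 ≈ -0.058824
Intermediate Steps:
o(B, E) = -1/17 (o(B, E) = 1/(-3 - 1*14) = 1/(-3 - 14) = 1/(-17) = -1/17)
v = 1 (v = 1² = 1)
v*o(-572, (7 - 7/(-8))²) = 1*(-1/17) = -1/17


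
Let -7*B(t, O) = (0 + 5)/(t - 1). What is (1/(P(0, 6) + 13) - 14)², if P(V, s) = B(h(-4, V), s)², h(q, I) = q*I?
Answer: 84989961/438244 ≈ 193.93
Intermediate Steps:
h(q, I) = I*q
B(t, O) = -5/(7*(-1 + t)) (B(t, O) = -(0 + 5)/(7*(t - 1)) = -5/(7*(-1 + t)))
P(V, s) = 25/(-7 - 28*V)² (P(V, s) = (-5/(-7 + 7*(V*(-4))))² = (-5/(-7 + 7*(-4*V)))² = (-5/(-7 - 28*V))² = 25/(-7 - 28*V)²)
(1/(P(0, 6) + 13) - 14)² = (1/(25/(49*(1 + 4*0)²) + 13) - 14)² = (1/(25/(49*(1 + 0)²) + 13) - 14)² = (1/((25/49)/1² + 13) - 14)² = (1/((25/49)*1 + 13) - 14)² = (1/(25/49 + 13) - 14)² = (1/(662/49) - 14)² = (49/662 - 14)² = (-9219/662)² = 84989961/438244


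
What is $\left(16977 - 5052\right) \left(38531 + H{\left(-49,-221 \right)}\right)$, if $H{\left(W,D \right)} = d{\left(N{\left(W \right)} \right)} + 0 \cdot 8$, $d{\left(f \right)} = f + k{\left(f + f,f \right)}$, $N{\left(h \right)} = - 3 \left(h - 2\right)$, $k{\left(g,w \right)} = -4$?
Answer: $461259000$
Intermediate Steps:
$N{\left(h \right)} = 6 - 3 h$ ($N{\left(h \right)} = - 3 \left(-2 + h\right) = 6 - 3 h$)
$d{\left(f \right)} = -4 + f$ ($d{\left(f \right)} = f - 4 = -4 + f$)
$H{\left(W,D \right)} = 2 - 3 W$ ($H{\left(W,D \right)} = \left(-4 - \left(-6 + 3 W\right)\right) + 0 \cdot 8 = \left(2 - 3 W\right) + 0 = 2 - 3 W$)
$\left(16977 - 5052\right) \left(38531 + H{\left(-49,-221 \right)}\right) = \left(16977 - 5052\right) \left(38531 + \left(2 - -147\right)\right) = 11925 \left(38531 + \left(2 + 147\right)\right) = 11925 \left(38531 + 149\right) = 11925 \cdot 38680 = 461259000$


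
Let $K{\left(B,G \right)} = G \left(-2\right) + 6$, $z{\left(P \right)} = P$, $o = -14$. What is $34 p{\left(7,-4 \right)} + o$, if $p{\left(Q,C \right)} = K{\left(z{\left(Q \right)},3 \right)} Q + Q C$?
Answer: $-966$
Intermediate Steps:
$K{\left(B,G \right)} = 6 - 2 G$ ($K{\left(B,G \right)} = - 2 G + 6 = 6 - 2 G$)
$p{\left(Q,C \right)} = C Q$ ($p{\left(Q,C \right)} = \left(6 - 6\right) Q + Q C = \left(6 - 6\right) Q + C Q = 0 Q + C Q = 0 + C Q = C Q$)
$34 p{\left(7,-4 \right)} + o = 34 \left(\left(-4\right) 7\right) - 14 = 34 \left(-28\right) - 14 = -952 - 14 = -966$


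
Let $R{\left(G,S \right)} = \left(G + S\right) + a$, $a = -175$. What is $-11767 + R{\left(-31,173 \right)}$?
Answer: $-11800$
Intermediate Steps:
$R{\left(G,S \right)} = -175 + G + S$ ($R{\left(G,S \right)} = \left(G + S\right) - 175 = -175 + G + S$)
$-11767 + R{\left(-31,173 \right)} = -11767 - 33 = -11800$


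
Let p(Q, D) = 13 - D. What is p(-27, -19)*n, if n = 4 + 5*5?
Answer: 928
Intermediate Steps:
n = 29 (n = 4 + 25 = 29)
p(-27, -19)*n = (13 - 1*(-19))*29 = (13 + 19)*29 = 32*29 = 928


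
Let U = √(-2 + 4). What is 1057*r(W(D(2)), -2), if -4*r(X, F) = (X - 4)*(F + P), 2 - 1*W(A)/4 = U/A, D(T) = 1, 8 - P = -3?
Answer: -9513 + 9513*√2 ≈ 3940.4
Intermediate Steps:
P = 11 (P = 8 - 1*(-3) = 8 + 3 = 11)
U = √2 ≈ 1.4142
W(A) = 8 - 4*√2/A
r(X, F) = -(-4 + X)*(11 + F)/4 (r(X, F) = -(X - 4)*(F + 11)/4 = -(-4 + X)*(11 + F)/4)
1057*r(W(D(2)), -2) = 1057*(11 - 2 - 11*(8 - 4*√2/1)/4 - ¼*(-2)*(8 - 4*√2/1)) = 1057*(11 - 2 - 11*(8 - 4*√2*1)/4 - ¼*(-2)*(8 - 4*√2*1)) = 1057*(11 - 2 - 11*(8 - 4*√2)/4 - ¼*(-2)*(8 - 4*√2)) = 1057*(11 - 2 + (-22 + 11*√2) + (4 - 2*√2)) = 1057*(-9 + 9*√2) = -9513 + 9513*√2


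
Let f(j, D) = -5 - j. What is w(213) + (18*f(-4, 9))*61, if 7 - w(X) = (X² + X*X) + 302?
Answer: -92131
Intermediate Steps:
w(X) = -295 - 2*X² (w(X) = 7 - ((X² + X*X) + 302) = 7 - ((X² + X²) + 302) = 7 - (2*X² + 302) = 7 - (302 + 2*X²) = 7 + (-302 - 2*X²) = -295 - 2*X²)
w(213) + (18*f(-4, 9))*61 = (-295 - 2*213²) + (18*(-5 - 1*(-4)))*61 = (-295 - 2*45369) + (18*(-5 + 4))*61 = (-295 - 90738) + (18*(-1))*61 = -91033 - 18*61 = -91033 - 1098 = -92131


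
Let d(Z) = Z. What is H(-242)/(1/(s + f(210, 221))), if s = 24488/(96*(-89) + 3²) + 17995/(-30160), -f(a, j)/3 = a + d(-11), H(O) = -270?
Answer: 278224665489/1716104 ≈ 1.6213e+5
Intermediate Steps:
f(a, j) = 33 - 3*a (f(a, j) = -3*(a - 11) = -3*(-11 + a) = 33 - 3*a)
s = -178429081/51483120 (s = 24488/(-8544 + 9) + 17995*(-1/30160) = 24488/(-8535) - 3599/6032 = 24488*(-1/8535) - 3599/6032 = -24488/8535 - 3599/6032 = -178429081/51483120 ≈ -3.4658)
H(-242)/(1/(s + f(210, 221))) = -(13684624911/1716104 - 170100) = -270/(1/(-178429081/51483120 + (33 - 630))) = -270/(1/(-178429081/51483120 - 597)) = -270/(1/(-30913851721/51483120)) = -270/(-51483120/30913851721) = -270*(-30913851721/51483120) = 278224665489/1716104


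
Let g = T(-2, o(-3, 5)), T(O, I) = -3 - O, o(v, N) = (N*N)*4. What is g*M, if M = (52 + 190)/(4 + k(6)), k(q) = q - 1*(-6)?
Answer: -121/8 ≈ -15.125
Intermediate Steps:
o(v, N) = 4*N**2 (o(v, N) = N**2*4 = 4*N**2)
k(q) = 6 + q (k(q) = q + 6 = 6 + q)
g = -1 (g = -3 - 1*(-2) = -3 + 2 = -1)
M = 121/8 (M = (52 + 190)/(4 + (6 + 6)) = 242/(4 + 12) = 242/16 = 242*(1/16) = 121/8 ≈ 15.125)
g*M = -1*121/8 = -121/8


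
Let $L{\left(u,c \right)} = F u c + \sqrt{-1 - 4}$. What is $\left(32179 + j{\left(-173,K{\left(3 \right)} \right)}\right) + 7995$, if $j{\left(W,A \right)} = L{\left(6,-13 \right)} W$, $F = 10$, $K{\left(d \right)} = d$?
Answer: $175114 - 173 i \sqrt{5} \approx 1.7511 \cdot 10^{5} - 386.84 i$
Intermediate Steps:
$L{\left(u,c \right)} = i \sqrt{5} + 10 c u$ ($L{\left(u,c \right)} = 10 u c + \sqrt{-1 - 4} = 10 c u + \sqrt{-5} = 10 c u + i \sqrt{5} = i \sqrt{5} + 10 c u$)
$j{\left(W,A \right)} = W \left(-780 + i \sqrt{5}\right)$ ($j{\left(W,A \right)} = \left(i \sqrt{5} + 10 \left(-13\right) 6\right) W = \left(i \sqrt{5} - 780\right) W = \left(-780 + i \sqrt{5}\right) W = W \left(-780 + i \sqrt{5}\right)$)
$\left(32179 + j{\left(-173,K{\left(3 \right)} \right)}\right) + 7995 = \left(32179 - 173 \left(-780 + i \sqrt{5}\right)\right) + 7995 = \left(32179 + \left(134940 - 173 i \sqrt{5}\right)\right) + 7995 = \left(167119 - 173 i \sqrt{5}\right) + 7995 = 175114 - 173 i \sqrt{5}$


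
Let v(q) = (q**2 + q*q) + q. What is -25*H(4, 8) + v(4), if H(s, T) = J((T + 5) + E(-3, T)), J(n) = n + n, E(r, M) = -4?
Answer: -414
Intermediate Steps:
v(q) = q + 2*q**2 (v(q) = (q**2 + q**2) + q = 2*q**2 + q = q + 2*q**2)
J(n) = 2*n
H(s, T) = 2 + 2*T (H(s, T) = 2*((T + 5) - 4) = 2*((5 + T) - 4) = 2*(1 + T) = 2 + 2*T)
-25*H(4, 8) + v(4) = -25*(2 + 2*8) + 4*(1 + 2*4) = -25*(2 + 16) + 4*(1 + 8) = -25*18 + 4*9 = -450 + 36 = -414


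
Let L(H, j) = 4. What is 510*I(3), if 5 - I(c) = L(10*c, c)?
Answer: 510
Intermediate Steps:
I(c) = 1 (I(c) = 5 - 1*4 = 5 - 4 = 1)
510*I(3) = 510*1 = 510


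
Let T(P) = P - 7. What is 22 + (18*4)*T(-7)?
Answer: -986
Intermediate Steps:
T(P) = -7 + P
22 + (18*4)*T(-7) = 22 + (18*4)*(-7 - 7) = 22 + 72*(-14) = 22 - 1008 = -986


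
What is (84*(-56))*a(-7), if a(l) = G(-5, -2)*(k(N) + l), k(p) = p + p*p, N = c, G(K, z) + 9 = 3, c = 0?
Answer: -197568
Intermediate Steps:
G(K, z) = -6 (G(K, z) = -9 + 3 = -6)
N = 0
k(p) = p + p²
a(l) = -6*l (a(l) = -6*(0*(1 + 0) + l) = -6*(0*1 + l) = -6*(0 + l) = -6*l)
(84*(-56))*a(-7) = (84*(-56))*(-6*(-7)) = -4704*42 = -197568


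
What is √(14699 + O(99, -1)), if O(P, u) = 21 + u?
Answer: √14719 ≈ 121.32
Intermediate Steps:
√(14699 + O(99, -1)) = √(14699 + (21 - 1)) = √(14699 + 20) = √14719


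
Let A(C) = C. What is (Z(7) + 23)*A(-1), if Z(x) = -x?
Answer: -16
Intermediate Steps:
(Z(7) + 23)*A(-1) = (-1*7 + 23)*(-1) = (-7 + 23)*(-1) = 16*(-1) = -16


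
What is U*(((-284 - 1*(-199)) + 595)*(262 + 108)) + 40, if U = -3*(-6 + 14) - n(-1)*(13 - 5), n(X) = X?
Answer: -3019160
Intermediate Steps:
U = -16 (U = -3*(-6 + 14) - (-1)*(13 - 5) = -3*8 - (-1)*8 = -24 - 1*(-8) = -24 + 8 = -16)
U*(((-284 - 1*(-199)) + 595)*(262 + 108)) + 40 = -16*((-284 - 1*(-199)) + 595)*(262 + 108) + 40 = -16*((-284 + 199) + 595)*370 + 40 = -16*(-85 + 595)*370 + 40 = -8160*370 + 40 = -16*188700 + 40 = -3019200 + 40 = -3019160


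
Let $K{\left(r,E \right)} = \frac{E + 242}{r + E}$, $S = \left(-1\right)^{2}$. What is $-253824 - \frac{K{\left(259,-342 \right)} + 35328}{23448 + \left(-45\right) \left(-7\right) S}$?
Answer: $- \frac{500627368420}{1972329} \approx -2.5383 \cdot 10^{5}$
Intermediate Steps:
$S = 1$
$K{\left(r,E \right)} = \frac{242 + E}{E + r}$
$-253824 - \frac{K{\left(259,-342 \right)} + 35328}{23448 + \left(-45\right) \left(-7\right) S} = -253824 - \frac{\frac{242 - 342}{-342 + 259} + 35328}{23448 + \left(-45\right) \left(-7\right) 1} = -253824 - \frac{\frac{1}{-83} \left(-100\right) + 35328}{23448 + 315 \cdot 1} = -253824 - \frac{\left(- \frac{1}{83}\right) \left(-100\right) + 35328}{23448 + 315} = -253824 - \frac{\frac{100}{83} + 35328}{23763} = -253824 - \frac{2932324}{83} \cdot \frac{1}{23763} = -253824 - \frac{2932324}{1972329} = - \frac{500627368420}{1972329}$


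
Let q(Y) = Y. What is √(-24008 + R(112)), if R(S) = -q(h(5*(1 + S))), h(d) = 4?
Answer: 6*I*√667 ≈ 154.96*I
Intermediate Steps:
R(S) = -4 (R(S) = -1*4 = -4)
√(-24008 + R(112)) = √(-24008 - 4) = √(-24012) = 6*I*√667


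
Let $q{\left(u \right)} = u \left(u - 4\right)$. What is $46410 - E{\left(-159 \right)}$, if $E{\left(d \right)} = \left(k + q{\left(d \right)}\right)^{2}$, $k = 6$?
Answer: $-671955519$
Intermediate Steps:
$q{\left(u \right)} = u \left(-4 + u\right)$
$E{\left(d \right)} = \left(6 + d \left(-4 + d\right)\right)^{2}$
$46410 - E{\left(-159 \right)} = 46410 - \left(6 - 159 \left(-4 - 159\right)\right)^{2} = 46410 - \left(6 - -25917\right)^{2} = 46410 - \left(6 + 25917\right)^{2} = 46410 - 25923^{2} = 46410 - 672001929 = -671955519$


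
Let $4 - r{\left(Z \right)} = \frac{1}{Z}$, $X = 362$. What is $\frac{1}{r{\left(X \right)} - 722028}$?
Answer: $- \frac{362}{261372689} \approx -1.385 \cdot 10^{-6}$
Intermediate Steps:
$r{\left(Z \right)} = 4 - \frac{1}{Z}$
$\frac{1}{r{\left(X \right)} - 722028} = \frac{1}{\left(4 - \frac{1}{362}\right) - 722028} = \frac{1}{\frac{1447}{362} - 722028} = \frac{1}{- \frac{261372689}{362}} = - \frac{362}{261372689}$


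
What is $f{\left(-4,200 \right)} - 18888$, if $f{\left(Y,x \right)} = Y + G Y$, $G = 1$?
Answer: $-18896$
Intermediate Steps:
$f{\left(Y,x \right)} = 2 Y$ ($f{\left(Y,x \right)} = Y + 1 Y = Y + Y = 2 Y$)
$f{\left(-4,200 \right)} - 18888 = 2 \left(-4\right) - 18888 = -8 - 18888 = -18896$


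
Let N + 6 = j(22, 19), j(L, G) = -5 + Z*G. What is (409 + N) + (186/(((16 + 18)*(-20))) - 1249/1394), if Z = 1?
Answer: 340981/820 ≈ 415.83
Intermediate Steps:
j(L, G) = -5 + G (j(L, G) = -5 + 1*G = -5 + G)
N = 8 (N = -6 + (-5 + 19) = -6 + 14 = 8)
(409 + N) + (186/(((16 + 18)*(-20))) - 1249/1394) = (409 + 8) + (186/(((16 + 18)*(-20))) - 1249/1394) = 417 + (186/((34*(-20))) - 1249*1/1394) = 417 + (186/(-680) - 1249/1394) = 417 + (186*(-1/680) - 1249/1394) = 417 + (-93/340 - 1249/1394) = 417 - 959/820 = 340981/820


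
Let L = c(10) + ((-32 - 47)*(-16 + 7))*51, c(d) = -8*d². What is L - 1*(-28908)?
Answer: 64369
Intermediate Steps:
L = 35461 (L = -8*10² + ((-32 - 47)*(-16 + 7))*51 = -8*100 - 79*(-9)*51 = -800 + 711*51 = -800 + 36261 = 35461)
L - 1*(-28908) = 35461 - 1*(-28908) = 35461 + 28908 = 64369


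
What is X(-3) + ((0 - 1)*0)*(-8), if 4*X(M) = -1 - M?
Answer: ½ ≈ 0.50000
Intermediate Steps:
X(M) = -¼ - M/4 (X(M) = (-1 - M)/4 = -¼ - M/4)
X(-3) + ((0 - 1)*0)*(-8) = (-¼ - ¼*(-3)) + ((0 - 1)*0)*(-8) = (-¼ + ¾) - 1*0*(-8) = ½ + 0*(-8) = ½ + 0 = ½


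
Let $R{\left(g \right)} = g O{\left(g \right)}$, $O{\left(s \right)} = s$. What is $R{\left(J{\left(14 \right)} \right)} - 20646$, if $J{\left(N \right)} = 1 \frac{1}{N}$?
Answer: $- \frac{4046615}{196} \approx -20646.0$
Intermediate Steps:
$J{\left(N \right)} = \frac{1}{N}$
$R{\left(g \right)} = g^{2}$ ($R{\left(g \right)} = g g = g^{2}$)
$R{\left(J{\left(14 \right)} \right)} - 20646 = \left(\frac{1}{14}\right)^{2} - 20646 = \frac{1}{196} - 20646 = - \frac{4046615}{196}$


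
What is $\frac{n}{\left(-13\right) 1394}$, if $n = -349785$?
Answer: $\frac{349785}{18122} \approx 19.302$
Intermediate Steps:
$\frac{n}{\left(-13\right) 1394} = - \frac{349785}{\left(-13\right) 1394} = - \frac{349785}{-18122} = \left(-349785\right) \left(- \frac{1}{18122}\right) = \frac{349785}{18122}$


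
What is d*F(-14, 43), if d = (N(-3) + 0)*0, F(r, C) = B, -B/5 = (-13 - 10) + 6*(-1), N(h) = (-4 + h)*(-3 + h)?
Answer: 0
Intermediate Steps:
B = 145 (B = -5*((-13 - 10) + 6*(-1)) = -5*(-23 - 6) = -5*(-29) = 145)
F(r, C) = 145
d = 0 (d = ((12 + (-3)**2 - 7*(-3)) + 0)*0 = ((12 + 9 + 21) + 0)*0 = (42 + 0)*0 = 42*0 = 0)
d*F(-14, 43) = 0*145 = 0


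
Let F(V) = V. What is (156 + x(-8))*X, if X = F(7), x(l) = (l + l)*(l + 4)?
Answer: 1540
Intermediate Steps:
x(l) = 2*l*(4 + l) (x(l) = (2*l)*(4 + l) = 2*l*(4 + l))
X = 7
(156 + x(-8))*X = (156 + 2*(-8)*(4 - 8))*7 = (156 + 2*(-8)*(-4))*7 = (156 + 64)*7 = 220*7 = 1540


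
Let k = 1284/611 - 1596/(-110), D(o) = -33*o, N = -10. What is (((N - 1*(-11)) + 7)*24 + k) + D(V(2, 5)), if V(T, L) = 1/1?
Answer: 5901393/33605 ≈ 175.61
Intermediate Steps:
V(T, L) = 1
k = 558198/33605 (k = 1284*(1/611) - 1596*(-1/110) = 1284/611 + 798/55 = 558198/33605 ≈ 16.611)
(((N - 1*(-11)) + 7)*24 + k) + D(V(2, 5)) = (((-10 - 1*(-11)) + 7)*24 + 558198/33605) - 33*1 = (((-10 + 11) + 7)*24 + 558198/33605) - 33 = ((1 + 7)*24 + 558198/33605) - 33 = (8*24 + 558198/33605) - 33 = (192 + 558198/33605) - 33 = 7010358/33605 - 33 = 5901393/33605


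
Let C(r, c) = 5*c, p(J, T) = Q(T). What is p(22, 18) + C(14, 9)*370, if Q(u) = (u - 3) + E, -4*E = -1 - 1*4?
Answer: 66665/4 ≈ 16666.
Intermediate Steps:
E = 5/4 (E = -(-1 - 1*4)/4 = -(-1 - 4)/4 = -¼*(-5) = 5/4 ≈ 1.2500)
Q(u) = -7/4 + u (Q(u) = (u - 3) + 5/4 = (-3 + u) + 5/4 = -7/4 + u)
p(J, T) = -7/4 + T
p(22, 18) + C(14, 9)*370 = (-7/4 + 18) + (5*9)*370 = 65/4 + 45*370 = 65/4 + 16650 = 66665/4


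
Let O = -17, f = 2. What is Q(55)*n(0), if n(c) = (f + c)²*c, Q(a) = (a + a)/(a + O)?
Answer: 0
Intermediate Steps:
Q(a) = 2*a/(-17 + a) (Q(a) = (a + a)/(a - 17) = (2*a)/(-17 + a) = 2*a/(-17 + a))
n(c) = c*(2 + c)² (n(c) = (2 + c)²*c = c*(2 + c)²)
Q(55)*n(0) = (2*55/(-17 + 55))*(0*(2 + 0)²) = (2*55/38)*(0*2²) = (2*55*(1/38))*(0*4) = (55/19)*0 = 0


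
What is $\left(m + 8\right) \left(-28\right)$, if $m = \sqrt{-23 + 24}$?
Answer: $-252$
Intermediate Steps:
$m = 1$ ($m = \sqrt{1} = 1$)
$\left(m + 8\right) \left(-28\right) = \left(1 + 8\right) \left(-28\right) = 9 \left(-28\right) = -252$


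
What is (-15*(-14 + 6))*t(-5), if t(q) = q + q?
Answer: -1200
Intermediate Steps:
t(q) = 2*q
(-15*(-14 + 6))*t(-5) = (-15*(-14 + 6))*(2*(-5)) = -15*(-8)*(-10) = 120*(-10) = -1200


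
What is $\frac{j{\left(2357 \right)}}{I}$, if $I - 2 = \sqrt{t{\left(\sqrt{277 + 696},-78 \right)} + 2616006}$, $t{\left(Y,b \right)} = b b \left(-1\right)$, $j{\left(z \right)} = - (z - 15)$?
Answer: $\frac{2342}{1304959} - \frac{1171 \sqrt{2609922}}{1304959} \approx -1.4479$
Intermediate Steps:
$j{\left(z \right)} = 15 - z$ ($j{\left(z \right)} = - (-15 + z) = 15 - z$)
$t{\left(Y,b \right)} = - b^{2}$ ($t{\left(Y,b \right)} = b^{2} \left(-1\right) = - b^{2}$)
$I = 2 + \sqrt{2609922}$ ($I = 2 + \sqrt{- \left(-78\right)^{2} + 2616006} = 2 + \sqrt{\left(-1\right) 6084 + 2616006} = 2 + \sqrt{-6084 + 2616006} = 2 + \sqrt{2609922} \approx 1617.5$)
$\frac{j{\left(2357 \right)}}{I} = \frac{15 - 2357}{2 + \sqrt{2609922}} = - \frac{2342}{2 + \sqrt{2609922}}$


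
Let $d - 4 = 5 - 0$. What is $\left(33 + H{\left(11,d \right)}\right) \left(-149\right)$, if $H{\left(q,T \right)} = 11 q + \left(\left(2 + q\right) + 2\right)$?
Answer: $-25181$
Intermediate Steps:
$d = 9$ ($d = 4 + \left(5 - 0\right) = 4 + \left(5 + 0\right) = 4 + 5 = 9$)
$H{\left(q,T \right)} = 4 + 12 q$ ($H{\left(q,T \right)} = 11 q + \left(4 + q\right) = 4 + 12 q$)
$\left(33 + H{\left(11,d \right)}\right) \left(-149\right) = \left(33 + \left(4 + 12 \cdot 11\right)\right) \left(-149\right) = \left(33 + \left(4 + 132\right)\right) \left(-149\right) = \left(33 + 136\right) \left(-149\right) = 169 \left(-149\right) = -25181$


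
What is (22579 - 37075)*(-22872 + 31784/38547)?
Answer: 4259964646400/12849 ≈ 3.3154e+8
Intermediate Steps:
(22579 - 37075)*(-22872 + 31784/38547) = -14496*(-22872 + 31784*(1/38547)) = -14496*(-22872 + 31784/38547) = -14496*(-881615200/38547) = 4259964646400/12849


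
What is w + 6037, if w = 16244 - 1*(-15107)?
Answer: 37388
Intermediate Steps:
w = 31351 (w = 16244 + 15107 = 31351)
w + 6037 = 31351 + 6037 = 37388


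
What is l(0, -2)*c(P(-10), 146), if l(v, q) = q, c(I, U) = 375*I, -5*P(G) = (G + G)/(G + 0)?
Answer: 300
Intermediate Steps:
P(G) = -⅖ (P(G) = -(G + G)/(5*(G + 0)) = -2*G/(5*G) = -⅕*2 = -⅖)
l(0, -2)*c(P(-10), 146) = -750*(-2)/5 = -2*(-150) = 300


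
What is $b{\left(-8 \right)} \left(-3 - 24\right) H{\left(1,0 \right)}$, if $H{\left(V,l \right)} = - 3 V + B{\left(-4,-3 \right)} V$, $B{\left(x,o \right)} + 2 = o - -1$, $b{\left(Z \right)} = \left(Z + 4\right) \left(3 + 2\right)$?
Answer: $-3780$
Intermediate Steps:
$b{\left(Z \right)} = 20 + 5 Z$ ($b{\left(Z \right)} = \left(4 + Z\right) 5 = 20 + 5 Z$)
$B{\left(x,o \right)} = -1 + o$ ($B{\left(x,o \right)} = -2 + \left(o - -1\right) = -2 + \left(o + 1\right) = -2 + \left(1 + o\right) = -1 + o$)
$H{\left(V,l \right)} = - 7 V$ ($H{\left(V,l \right)} = - 3 V + \left(-1 - 3\right) V = - 3 V - 4 V = - 7 V$)
$b{\left(-8 \right)} \left(-3 - 24\right) H{\left(1,0 \right)} = \left(20 + 5 \left(-8\right)\right) \left(-3 - 24\right) \left(\left(-7\right) 1\right) = \left(20 - 40\right) \left(-3 - 24\right) \left(-7\right) = \left(-20\right) \left(-27\right) \left(-7\right) = 540 \left(-7\right) = -3780$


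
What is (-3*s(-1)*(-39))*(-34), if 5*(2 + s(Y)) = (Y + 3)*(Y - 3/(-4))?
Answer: 41769/5 ≈ 8353.8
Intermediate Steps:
s(Y) = -2 + (3 + Y)*(¾ + Y)/5 (s(Y) = -2 + ((Y + 3)*(Y - 3/(-4)))/5 = -2 + ((3 + Y)*(Y - 3*(-¼)))/5 = -2 + ((3 + Y)*(Y + ¾))/5 = -2 + ((3 + Y)*(¾ + Y))/5 = -2 + (3 + Y)*(¾ + Y)/5)
(-3*s(-1)*(-39))*(-34) = (-3*(-31/20 + (⅕)*(-1)² + (¾)*(-1))*(-39))*(-34) = (-3*(-31/20 + (⅕)*1 - ¾)*(-39))*(-34) = (-3*(-31/20 + ⅕ - ¾)*(-39))*(-34) = (-3*(-21/10)*(-39))*(-34) = ((63/10)*(-39))*(-34) = -2457/10*(-34) = 41769/5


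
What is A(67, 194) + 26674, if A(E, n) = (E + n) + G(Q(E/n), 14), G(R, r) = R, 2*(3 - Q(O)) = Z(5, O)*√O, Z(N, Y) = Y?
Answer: 26938 - 67*√12998/75272 ≈ 26938.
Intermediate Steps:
Q(O) = 3 - O^(3/2)/2 (Q(O) = 3 - O*√O/2 = 3 - O^(3/2)/2)
A(E, n) = 3 + E + n - (E/n)^(3/2)/2 (A(E, n) = (E + n) + (3 - (E/n)^(3/2)/2) = 3 + E + n - (E/n)^(3/2)/2)
A(67, 194) + 26674 = (3 + 67 + 194 - ½*67*√(67/194)/194) + 26674 = (3 + 67 + 194 - ½*67*1/194*√(67*(1/194))) + 26674 = (3 + 67 + 194 - ½*67*1/194*√(67/194)) + 26674 = (3 + 67 + 194 - ½*67*1/194*√12998/194) + 26674 = (3 + 67 + 194 - 67*√12998/75272) + 26674 = (264 - 67*√12998/75272) + 26674 = 26938 - 67*√12998/75272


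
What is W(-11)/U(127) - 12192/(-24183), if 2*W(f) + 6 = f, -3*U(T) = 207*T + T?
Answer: 215120359/425878752 ≈ 0.50512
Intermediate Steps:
U(T) = -208*T/3 (U(T) = -(207*T + T)/3 = -208*T/3)
W(f) = -3 + f/2
W(-11)/U(127) - 12192/(-24183) = (-3 + (½)*(-11))/((-208/3*127)) - 12192/(-24183) = (-3 - 11/2)/(-26416/3) - 12192*(-1/24183) = -17/2*(-3/26416) + 4064/8061 = 51/52832 + 4064/8061 = 215120359/425878752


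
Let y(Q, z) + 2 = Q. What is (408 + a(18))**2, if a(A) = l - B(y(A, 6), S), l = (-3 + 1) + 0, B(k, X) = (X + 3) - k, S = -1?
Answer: 176400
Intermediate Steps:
y(Q, z) = -2 + Q
B(k, X) = 3 + X - k (B(k, X) = (3 + X) - k = 3 + X - k)
l = -2 (l = -2 + 0 = -2)
a(A) = -6 + A (a(A) = -2 - (3 - 1 - (-2 + A)) = -2 - (3 - 1 + (2 - A)) = -2 - (4 - A) = -2 + (-4 + A) = -6 + A)
(408 + a(18))**2 = (408 + (-6 + 18))**2 = (408 + 12)**2 = 420**2 = 176400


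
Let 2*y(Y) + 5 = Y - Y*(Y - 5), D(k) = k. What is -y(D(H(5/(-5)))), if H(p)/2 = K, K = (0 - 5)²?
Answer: 2205/2 ≈ 1102.5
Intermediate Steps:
K = 25 (K = (-5)² = 25)
H(p) = 50 (H(p) = 2*25 = 50)
y(Y) = -5/2 + Y/2 - Y*(-5 + Y)/2 (y(Y) = -5/2 + (Y - Y*(Y - 5))/2 = -5/2 + (Y - Y*(-5 + Y))/2 = -5/2 + (Y/2 - Y*(-5 + Y)/2) = -5/2 + Y/2 - Y*(-5 + Y)/2)
-y(D(H(5/(-5)))) = -(-5/2 + 3*50 - ½*50²) = -(-5/2 + 150 - ½*2500) = -(-5/2 + 150 - 1250) = -1*(-2205/2) = 2205/2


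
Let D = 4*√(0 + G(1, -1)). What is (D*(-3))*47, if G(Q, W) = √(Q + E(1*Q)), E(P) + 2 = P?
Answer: 0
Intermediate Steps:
E(P) = -2 + P
G(Q, W) = √(-2 + 2*Q) (G(Q, W) = √(Q + (-2 + 1*Q)) = √(Q + (-2 + Q)) = √(-2 + 2*Q))
D = 0 (D = 4*√(0 + √(-2 + 2*1)) = 4*√(0 + √(-2 + 2)) = 4*√(0 + √0) = 4*√(0 + 0) = 4*√0 = 4*0 = 0)
(D*(-3))*47 = (0*(-3))*47 = 0*47 = 0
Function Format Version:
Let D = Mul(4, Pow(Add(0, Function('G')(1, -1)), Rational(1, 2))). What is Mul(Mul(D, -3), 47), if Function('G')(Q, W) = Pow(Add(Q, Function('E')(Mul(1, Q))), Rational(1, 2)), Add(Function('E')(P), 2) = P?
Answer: 0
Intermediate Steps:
Function('E')(P) = Add(-2, P)
Function('G')(Q, W) = Pow(Add(-2, Mul(2, Q)), Rational(1, 2)) (Function('G')(Q, W) = Pow(Add(Q, Add(-2, Mul(1, Q))), Rational(1, 2)) = Pow(Add(Q, Add(-2, Q)), Rational(1, 2)) = Pow(Add(-2, Mul(2, Q)), Rational(1, 2)))
D = 0 (D = Mul(4, Pow(Add(0, Pow(Add(-2, Mul(2, 1)), Rational(1, 2))), Rational(1, 2))) = Mul(4, Pow(Add(0, Pow(Add(-2, 2), Rational(1, 2))), Rational(1, 2))) = Mul(4, Pow(Add(0, Pow(0, Rational(1, 2))), Rational(1, 2))) = Mul(4, Pow(Add(0, 0), Rational(1, 2))) = Mul(4, Pow(0, Rational(1, 2))) = Mul(4, 0) = 0)
Mul(Mul(D, -3), 47) = Mul(Mul(0, -3), 47) = Mul(0, 47) = 0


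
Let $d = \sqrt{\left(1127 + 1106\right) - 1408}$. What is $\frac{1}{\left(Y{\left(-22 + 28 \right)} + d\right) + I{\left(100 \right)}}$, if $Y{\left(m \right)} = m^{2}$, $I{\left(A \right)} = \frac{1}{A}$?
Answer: $\frac{360100}{4717201} - \frac{50000 \sqrt{33}}{4717201} \approx 0.015448$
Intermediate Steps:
$d = 5 \sqrt{33}$ ($d = \sqrt{2233 - 1408} = \sqrt{825} = 5 \sqrt{33} \approx 28.723$)
$\frac{1}{\left(Y{\left(-22 + 28 \right)} + d\right) + I{\left(100 \right)}} = \frac{1}{\left(\left(-22 + 28\right)^{2} + 5 \sqrt{33}\right) + \frac{1}{100}} = \frac{1}{\left(6^{2} + 5 \sqrt{33}\right) + \frac{1}{100}} = \frac{1}{\left(36 + 5 \sqrt{33}\right) + \frac{1}{100}} = \frac{1}{\frac{3601}{100} + 5 \sqrt{33}}$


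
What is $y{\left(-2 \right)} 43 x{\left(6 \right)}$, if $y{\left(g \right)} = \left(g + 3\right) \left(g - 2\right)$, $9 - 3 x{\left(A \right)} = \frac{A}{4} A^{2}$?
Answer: $2580$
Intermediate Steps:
$x{\left(A \right)} = 3 - \frac{A^{3}}{12}$ ($x{\left(A \right)} = 3 - \frac{\frac{A}{4} A^{2}}{3} = 3 - \frac{\frac{1}{4} A^{3}}{3} = 3 - \frac{A^{3}}{12}$)
$y{\left(g \right)} = \left(-2 + g\right) \left(3 + g\right)$ ($y{\left(g \right)} = \left(3 + g\right) \left(-2 + g\right) = \left(-2 + g\right) \left(3 + g\right)$)
$y{\left(-2 \right)} 43 x{\left(6 \right)} = \left(-6 - 2 + \left(-2\right)^{2}\right) 43 \left(3 - \frac{6^{3}}{12}\right) = \left(-6 - 2 + 4\right) 43 \left(3 - 18\right) = \left(-4\right) 43 \left(3 - 18\right) = \left(-172\right) \left(-15\right) = 2580$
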